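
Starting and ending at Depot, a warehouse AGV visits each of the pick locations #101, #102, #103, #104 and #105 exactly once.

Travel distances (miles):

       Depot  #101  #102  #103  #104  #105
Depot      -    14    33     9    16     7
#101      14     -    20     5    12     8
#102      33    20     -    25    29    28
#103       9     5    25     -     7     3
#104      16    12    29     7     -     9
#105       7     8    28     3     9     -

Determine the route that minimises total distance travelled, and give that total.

Depot→#101→#102→#103→#104→#105→Depot: 14+20+25+7+9+7 = 82
Depot→#101→#102→#103→#105→#104→Depot: 14+20+25+3+9+16 = 87
Depot→#101→#102→#104→#103→#105→Depot: 14+20+29+7+3+7 = 80
Depot→#101→#102→#104→#105→#103→Depot: 14+20+29+9+3+9 = 84
Depot→#101→#102→#105→#103→#104→Depot: 14+20+28+3+7+16 = 88
Depot→#101→#102→#105→#104→#103→Depot: 14+20+28+9+7+9 = 87
Depot→#101→#103→#102→#104→#105→Depot: 14+5+25+29+9+7 = 89
Depot→#101→#103→#102→#105→#104→Depot: 14+5+25+28+9+16 = 97
Depot→#101→#103→#104→#102→#105→Depot: 14+5+7+29+28+7 = 90
Depot→#101→#103→#104→#105→#102→Depot: 14+5+7+9+28+33 = 96
Depot→#101→#103→#105→#102→#104→Depot: 14+5+3+28+29+16 = 95
Depot→#101→#103→#105→#104→#102→Depot: 14+5+3+9+29+33 = 93
Depot→#101→#104→#102→#103→#105→Depot: 14+12+29+25+3+7 = 90
Depot→#101→#104→#102→#105→#103→Depot: 14+12+29+28+3+9 = 95
… (46 more)
Depot→#103→#101→#102→#104→#105→Depot: 9+5+20+29+9+7 = 79  ← best
The minimum is 79.
One optimal route: Depot → #103 → #101 → #102 → #104 → #105 → Depot (or its reverse).

Shortest round trip = 79 miles.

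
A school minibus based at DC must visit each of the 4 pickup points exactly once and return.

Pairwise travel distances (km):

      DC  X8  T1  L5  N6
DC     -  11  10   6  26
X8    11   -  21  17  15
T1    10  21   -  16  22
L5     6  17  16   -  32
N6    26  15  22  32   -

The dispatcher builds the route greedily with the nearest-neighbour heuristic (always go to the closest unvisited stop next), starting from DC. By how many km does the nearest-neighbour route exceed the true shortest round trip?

14 km longer than the optimal tour.

DC: L5=6, T1=10, X8=11, N6=26 ⇒ L5
L5: T1=16, X8=17, N6=32 ⇒ T1
T1: X8=21, N6=22 ⇒ X8
X8: N6=15 ⇒ N6
NN route DC → L5 → T1 → X8 → N6 → DC costs 84.
Optimal: DC → X8 → N6 → T1 → L5 → DC costs 70 (by enumerating all 12 distinct tours).
Excess = 84 − 70 = 14.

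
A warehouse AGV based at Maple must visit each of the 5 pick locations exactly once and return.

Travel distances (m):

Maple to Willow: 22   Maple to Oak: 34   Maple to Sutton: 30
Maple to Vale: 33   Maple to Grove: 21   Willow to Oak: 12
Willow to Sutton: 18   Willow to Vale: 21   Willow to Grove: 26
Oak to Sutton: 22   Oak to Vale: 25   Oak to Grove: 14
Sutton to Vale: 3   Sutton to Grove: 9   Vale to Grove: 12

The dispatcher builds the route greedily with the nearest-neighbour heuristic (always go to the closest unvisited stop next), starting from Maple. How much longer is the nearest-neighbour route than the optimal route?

The nearest-neighbour route is 8 m longer than optimal.

Maple: Grove=21, Willow=22, Sutton=30, Vale=33, Oak=34 ⇒ Grove
Grove: Sutton=9, Vale=12, Oak=14, Willow=26 ⇒ Sutton
Sutton: Vale=3, Willow=18, Oak=22 ⇒ Vale
Vale: Willow=21, Oak=25 ⇒ Willow
Willow: Oak=12 ⇒ Oak
NN route Maple → Grove → Sutton → Vale → Willow → Oak → Maple costs 100.
Optimal: Maple → Willow → Oak → Sutton → Vale → Grove → Maple costs 92 (by enumerating all 60 distinct tours).
Excess = 100 − 92 = 8.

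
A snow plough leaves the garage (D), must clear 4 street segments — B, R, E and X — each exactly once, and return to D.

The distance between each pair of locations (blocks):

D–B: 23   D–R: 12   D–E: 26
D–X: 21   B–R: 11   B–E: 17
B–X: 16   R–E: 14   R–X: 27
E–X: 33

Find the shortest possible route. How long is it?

80 blocks — the shortest possible round trip.

There are 12 distinct closed tours to check (reversals are equivalent).
D-B-R-E-X-D: 23+11+14+33+21 = 102
D-B-R-X-E-D: 23+11+27+33+26 = 120
D-B-E-R-X-D: 23+17+14+27+21 = 102
D-B-E-X-R-D: 23+17+33+27+12 = 112
D-B-X-R-E-D: 23+16+27+14+26 = 106
D-B-X-E-R-D: 23+16+33+14+12 = 98
D-R-B-E-X-D: 12+11+17+33+21 = 94
D-R-B-X-E-D: 12+11+16+33+26 = 98
D-R-E-B-X-D: 12+14+17+16+21 = 80
D-R-X-B-E-D: 12+27+16+17+26 = 98
D-E-B-R-X-D: 26+17+11+27+21 = 102
D-E-R-B-X-D: 26+14+11+16+21 = 88
The minimum is 80.
One optimal route: D → R → E → B → X → D (or its reverse).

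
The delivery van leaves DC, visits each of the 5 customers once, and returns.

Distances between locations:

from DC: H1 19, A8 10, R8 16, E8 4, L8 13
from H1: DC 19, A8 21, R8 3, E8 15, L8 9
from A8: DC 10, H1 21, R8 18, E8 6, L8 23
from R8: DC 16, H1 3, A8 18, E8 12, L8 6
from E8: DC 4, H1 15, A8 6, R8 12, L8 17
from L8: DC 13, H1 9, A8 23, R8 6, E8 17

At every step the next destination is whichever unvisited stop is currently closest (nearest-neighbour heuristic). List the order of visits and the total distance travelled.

DC → [E8:4 / A8:10 / L8:13 / R8:16 / H1:19] → E8 (4)
E8 → [A8:6 / R8:12 / H1:15 / L8:17] → A8 (6)
A8 → [R8:18 / H1:21 / L8:23] → R8 (18)
R8 → [H1:3 / L8:6] → H1 (3)
H1 → [L8:9] → L8 (9)
Return L8→DC: 13.
Total = 4 + 6 + 18 + 3 + 9 + 13 = 53.

53 along DC → E8 → A8 → R8 → H1 → L8 → DC.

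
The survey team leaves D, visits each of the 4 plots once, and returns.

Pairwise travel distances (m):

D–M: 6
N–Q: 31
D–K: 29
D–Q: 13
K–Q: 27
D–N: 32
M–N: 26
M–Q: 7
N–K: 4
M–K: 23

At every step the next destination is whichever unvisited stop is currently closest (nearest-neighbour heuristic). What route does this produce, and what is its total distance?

Nearest-neighbour total = 76 m; route D → M → Q → K → N → D.

At D the remaining stops are M 6, Q 13, K 29, N 32; go to M.
At M the remaining stops are Q 7, K 23, N 26; go to Q.
At Q the remaining stops are K 27, N 31; go to K.
At K the remaining stops are N 4; go to N.
Return N→D: 32.
Total = 6 + 7 + 27 + 4 + 32 = 76.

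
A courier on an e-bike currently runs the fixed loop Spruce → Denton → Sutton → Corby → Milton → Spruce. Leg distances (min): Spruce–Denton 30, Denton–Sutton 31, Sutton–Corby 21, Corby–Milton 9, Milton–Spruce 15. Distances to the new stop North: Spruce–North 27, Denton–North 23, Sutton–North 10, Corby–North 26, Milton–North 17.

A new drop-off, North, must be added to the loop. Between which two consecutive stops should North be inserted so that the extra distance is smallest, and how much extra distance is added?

Insertion cost between consecutive stops i–j is d(i,North) + d(North,j) − d(i,j):
  between Spruce and Denton: 27 + 23 − 30 = 20
  between Denton and Sutton: 23 + 10 − 31 = 2
  between Sutton and Corby: 10 + 26 − 21 = 15
  between Corby and Milton: 26 + 17 − 9 = 34
  between Milton and Spruce: 17 + 27 − 15 = 29
Cheapest insertion is between Denton and Sutton, adding 2.
New total = 106 + 2 = 108.

Adding 2 min by placing North on the Denton–Sutton leg.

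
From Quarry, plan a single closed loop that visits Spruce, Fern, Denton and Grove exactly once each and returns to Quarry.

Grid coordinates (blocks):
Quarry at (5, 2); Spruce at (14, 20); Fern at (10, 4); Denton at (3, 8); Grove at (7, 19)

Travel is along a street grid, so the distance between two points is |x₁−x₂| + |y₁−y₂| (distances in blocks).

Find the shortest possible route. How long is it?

Quarry - Spruce - Fern - Denton - Grove - Quarry: 27+20+11+15+19 = 92
Quarry - Spruce - Fern - Grove - Denton - Quarry: 27+20+18+15+8 = 88
Quarry - Spruce - Denton - Fern - Grove - Quarry: 27+23+11+18+19 = 98
Quarry - Spruce - Denton - Grove - Fern - Quarry: 27+23+15+18+7 = 90
Quarry - Spruce - Grove - Fern - Denton - Quarry: 27+8+18+11+8 = 72
Quarry - Spruce - Grove - Denton - Fern - Quarry: 27+8+15+11+7 = 68
Quarry - Fern - Spruce - Denton - Grove - Quarry: 7+20+23+15+19 = 84
Quarry - Fern - Spruce - Grove - Denton - Quarry: 7+20+8+15+8 = 58
Quarry - Fern - Denton - Spruce - Grove - Quarry: 7+11+23+8+19 = 68
Quarry - Fern - Grove - Spruce - Denton - Quarry: 7+18+8+23+8 = 64
Quarry - Denton - Spruce - Fern - Grove - Quarry: 8+23+20+18+19 = 88
Quarry - Denton - Fern - Spruce - Grove - Quarry: 8+11+20+8+19 = 66
The minimum is 58.
One optimal route: Quarry → Fern → Spruce → Grove → Denton → Quarry (or its reverse).

Shortest round trip = 58 blocks.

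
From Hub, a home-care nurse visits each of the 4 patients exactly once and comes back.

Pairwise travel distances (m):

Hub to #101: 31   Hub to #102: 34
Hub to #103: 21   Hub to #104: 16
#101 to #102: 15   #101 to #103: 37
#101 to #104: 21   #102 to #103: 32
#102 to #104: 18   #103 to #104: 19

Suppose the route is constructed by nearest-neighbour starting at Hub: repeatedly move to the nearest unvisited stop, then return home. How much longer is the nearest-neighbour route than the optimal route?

The nearest-neighbour route is 3 m longer than optimal.

Hub: #104=16, #103=21, #101=31, #102=34 ⇒ #104
#104: #102=18, #103=19, #101=21 ⇒ #102
#102: #101=15, #103=32 ⇒ #101
#101: #103=37 ⇒ #103
NN route Hub → #104 → #102 → #101 → #103 → Hub costs 107.
Optimal: Hub → #101 → #102 → #104 → #103 → Hub costs 104 (by enumerating all 12 distinct tours).
Excess = 107 − 104 = 3.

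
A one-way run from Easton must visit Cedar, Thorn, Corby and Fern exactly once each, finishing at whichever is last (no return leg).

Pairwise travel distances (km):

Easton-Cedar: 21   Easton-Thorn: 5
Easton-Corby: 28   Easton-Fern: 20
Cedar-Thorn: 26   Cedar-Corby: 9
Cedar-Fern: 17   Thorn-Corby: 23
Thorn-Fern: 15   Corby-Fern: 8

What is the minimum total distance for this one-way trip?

37 km — the minimum one-way total.

There are 4! = 24 possible orderings.
Easton→Cedar→Thorn→Corby→Fern: 21+26+23+8 = 78
Easton→Cedar→Thorn→Fern→Corby: 21+26+15+8 = 70
Easton→Cedar→Corby→Thorn→Fern: 21+9+23+15 = 68
Easton→Cedar→Corby→Fern→Thorn: 21+9+8+15 = 53
Easton→Cedar→Fern→Thorn→Corby: 21+17+15+23 = 76
Easton→Cedar→Fern→Corby→Thorn: 21+17+8+23 = 69
Easton→Thorn→Cedar→Corby→Fern: 5+26+9+8 = 48
Easton→Thorn→Cedar→Fern→Corby: 5+26+17+8 = 56
Easton→Thorn→Corby→Cedar→Fern: 5+23+9+17 = 54
Easton→Thorn→Corby→Fern→Cedar: 5+23+8+17 = 53
Easton→Thorn→Fern→Cedar→Corby: 5+15+17+9 = 46
Easton→Thorn→Fern→Corby→Cedar: 5+15+8+9 = 37
Easton→Corby→Cedar→Thorn→Fern: 28+9+26+15 = 78
Easton→Corby→Cedar→Fern→Thorn: 28+9+17+15 = 69
… (10 more)
The minimum is 37.
One shortest path: Easton → Thorn → Fern → Corby → Cedar.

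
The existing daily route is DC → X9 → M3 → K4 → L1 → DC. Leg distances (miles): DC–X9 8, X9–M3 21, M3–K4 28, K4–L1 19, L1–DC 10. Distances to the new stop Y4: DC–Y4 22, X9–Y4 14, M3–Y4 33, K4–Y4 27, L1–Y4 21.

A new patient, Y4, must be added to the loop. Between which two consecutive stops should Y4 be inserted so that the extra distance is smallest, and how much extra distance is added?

Minimum extra distance: 26 miles, inserting Y4 between X9 and M3.

Insertion cost between consecutive stops i–j is d(i,Y4) + d(Y4,j) − d(i,j):
  between DC and X9: 22 + 14 − 8 = 28
  between X9 and M3: 14 + 33 − 21 = 26
  between M3 and K4: 33 + 27 − 28 = 32
  between K4 and L1: 27 + 21 − 19 = 29
  between L1 and DC: 21 + 22 − 10 = 33
Cheapest insertion is between X9 and M3, adding 26.
New total = 86 + 26 = 112.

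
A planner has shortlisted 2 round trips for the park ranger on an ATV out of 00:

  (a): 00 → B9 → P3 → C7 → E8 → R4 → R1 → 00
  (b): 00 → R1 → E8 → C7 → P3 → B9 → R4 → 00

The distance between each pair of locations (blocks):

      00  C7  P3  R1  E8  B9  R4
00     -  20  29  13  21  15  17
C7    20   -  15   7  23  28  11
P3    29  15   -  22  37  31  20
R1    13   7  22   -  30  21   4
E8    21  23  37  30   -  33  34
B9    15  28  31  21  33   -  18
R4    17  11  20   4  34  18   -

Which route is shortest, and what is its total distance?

135 blocks — (a) is the shortest.

(a): 15 + 31 + 15 + 23 + 34 + 4 + 13 = 135
(b): 13 + 30 + 23 + 15 + 31 + 18 + 17 = 147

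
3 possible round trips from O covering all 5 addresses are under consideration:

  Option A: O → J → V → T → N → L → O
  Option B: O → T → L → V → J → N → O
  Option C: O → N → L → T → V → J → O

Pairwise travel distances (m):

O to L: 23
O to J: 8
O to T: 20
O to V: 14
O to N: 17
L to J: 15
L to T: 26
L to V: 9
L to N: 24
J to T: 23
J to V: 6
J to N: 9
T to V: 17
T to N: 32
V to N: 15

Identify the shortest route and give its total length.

Option A: 8 + 6 + 17 + 32 + 24 + 23 = 110
Option B: 20 + 26 + 9 + 6 + 9 + 17 = 87
Option C: 17 + 24 + 26 + 17 + 6 + 8 = 98

Shortest is Option B, total 87 m.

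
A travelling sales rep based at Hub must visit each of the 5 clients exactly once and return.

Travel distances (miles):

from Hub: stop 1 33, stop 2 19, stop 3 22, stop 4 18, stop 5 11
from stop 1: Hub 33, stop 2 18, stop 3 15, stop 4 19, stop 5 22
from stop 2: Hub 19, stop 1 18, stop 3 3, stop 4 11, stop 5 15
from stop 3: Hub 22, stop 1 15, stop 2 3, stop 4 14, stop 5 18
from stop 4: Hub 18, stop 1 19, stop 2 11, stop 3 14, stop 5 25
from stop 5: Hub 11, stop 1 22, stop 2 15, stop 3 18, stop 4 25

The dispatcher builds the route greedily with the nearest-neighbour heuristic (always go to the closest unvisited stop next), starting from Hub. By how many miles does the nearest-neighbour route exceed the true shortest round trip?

Excess over optimum: 15 miles.

Hub: stop 5=11, stop 4=18, stop 2=19, stop 3=22, stop 1=33 ⇒ stop 5
stop 5: stop 2=15, stop 3=18, stop 1=22, stop 4=25 ⇒ stop 2
stop 2: stop 3=3, stop 4=11, stop 1=18 ⇒ stop 3
stop 3: stop 4=14, stop 1=15 ⇒ stop 4
stop 4: stop 1=19 ⇒ stop 1
NN route Hub → stop 5 → stop 2 → stop 3 → stop 4 → stop 1 → Hub costs 95.
Optimal: Hub → stop 4 → stop 2 → stop 3 → stop 1 → stop 5 → Hub costs 80 (by enumerating all 60 distinct tours).
Excess = 95 − 80 = 15.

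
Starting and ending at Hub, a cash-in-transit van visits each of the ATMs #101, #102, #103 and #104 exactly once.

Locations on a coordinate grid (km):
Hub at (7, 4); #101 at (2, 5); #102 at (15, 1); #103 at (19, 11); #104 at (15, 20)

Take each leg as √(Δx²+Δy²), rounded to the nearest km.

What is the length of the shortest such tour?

There are 12 distinct closed tours to check (reversals are equivalent).
Hub → #101 → #102 → #103 → #104 → Hub: 5+14+11+10+18 = 58
Hub → #101 → #102 → #104 → #103 → Hub: 5+14+19+10+14 = 62
Hub → #101 → #103 → #102 → #104 → Hub: 5+18+11+19+18 = 71
Hub → #101 → #103 → #104 → #102 → Hub: 5+18+10+19+9 = 61
Hub → #101 → #104 → #102 → #103 → Hub: 5+20+19+11+14 = 69
Hub → #101 → #104 → #103 → #102 → Hub: 5+20+10+11+9 = 55
Hub → #102 → #101 → #103 → #104 → Hub: 9+14+18+10+18 = 69
Hub → #102 → #101 → #104 → #103 → Hub: 9+14+20+10+14 = 67
Hub → #102 → #103 → #101 → #104 → Hub: 9+11+18+20+18 = 76
Hub → #102 → #104 → #101 → #103 → Hub: 9+19+20+18+14 = 80
Hub → #103 → #101 → #102 → #104 → Hub: 14+18+14+19+18 = 83
Hub → #103 → #102 → #101 → #104 → Hub: 14+11+14+20+18 = 77
The minimum is 55.
One optimal route: Hub → #101 → #104 → #103 → #102 → Hub (or its reverse).

55 km — the shortest possible round trip.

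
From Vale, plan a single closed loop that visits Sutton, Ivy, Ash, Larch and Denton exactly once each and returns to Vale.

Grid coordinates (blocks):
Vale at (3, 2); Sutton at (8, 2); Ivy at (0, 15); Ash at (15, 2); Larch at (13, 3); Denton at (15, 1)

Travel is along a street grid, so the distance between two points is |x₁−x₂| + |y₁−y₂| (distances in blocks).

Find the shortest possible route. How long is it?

With 5 stops there are 5!/2 = 60 distinct round trips (a route and its reverse cost the same).
Vale→Sutton→Ivy→Ash→Larch→Denton→Vale: 5+21+28+3+4+13 = 74
Vale→Sutton→Ivy→Ash→Denton→Larch→Vale: 5+21+28+1+4+11 = 70
Vale→Sutton→Ivy→Larch→Ash→Denton→Vale: 5+21+25+3+1+13 = 68
Vale→Sutton→Ivy→Larch→Denton→Ash→Vale: 5+21+25+4+1+12 = 68
Vale→Sutton→Ivy→Denton→Ash→Larch→Vale: 5+21+29+1+3+11 = 70
Vale→Sutton→Ivy→Denton→Larch→Ash→Vale: 5+21+29+4+3+12 = 74
Vale→Sutton→Ash→Ivy→Larch→Denton→Vale: 5+7+28+25+4+13 = 82
Vale→Sutton→Ash→Ivy→Denton→Larch→Vale: 5+7+28+29+4+11 = 84
Vale→Sutton→Ash→Larch→Ivy→Denton→Vale: 5+7+3+25+29+13 = 82
Vale→Sutton→Ash→Larch→Denton→Ivy→Vale: 5+7+3+4+29+16 = 64
Vale→Sutton→Ash→Denton→Ivy→Larch→Vale: 5+7+1+29+25+11 = 78
Vale→Sutton→Ash→Denton→Larch→Ivy→Vale: 5+7+1+4+25+16 = 58
Vale→Sutton→Larch→Ivy→Ash→Denton→Vale: 5+6+25+28+1+13 = 78
Vale→Sutton→Larch→Ivy→Denton→Ash→Vale: 5+6+25+29+1+12 = 78
… (46 more)
The minimum is 58.
One optimal route: Vale → Sutton → Ash → Denton → Larch → Ivy → Vale (or its reverse).

Shortest round trip = 58 blocks.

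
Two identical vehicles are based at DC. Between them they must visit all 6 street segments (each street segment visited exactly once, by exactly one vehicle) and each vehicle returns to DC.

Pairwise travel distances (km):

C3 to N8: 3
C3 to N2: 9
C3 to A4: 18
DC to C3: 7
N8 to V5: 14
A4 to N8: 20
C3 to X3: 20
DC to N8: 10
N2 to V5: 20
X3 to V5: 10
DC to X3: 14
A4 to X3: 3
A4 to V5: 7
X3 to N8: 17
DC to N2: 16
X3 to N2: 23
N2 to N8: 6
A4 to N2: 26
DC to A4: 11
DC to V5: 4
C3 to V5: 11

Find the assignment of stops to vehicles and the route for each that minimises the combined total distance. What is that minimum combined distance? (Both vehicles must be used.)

Minimum combined distance: 60 km.

There are 2^5 − 1 = 31 ways to divide the 6 stops into two non-empty groups. For each, the best each vehicle can do is its own shortest tour through its group:
  {C3} + {A4, X3, N2, N8, V5}: 14 + 53 = 67
  {A4} + {C3, X3, N2, N8, V5}: 22 + 53 = 75
  {C3, A4} + {X3, N2, N8, V5}: 36 + 53 = 89
  {X3} + {C3, A4, N2, N8, V5}: 28 + 53 = 81
  {C3, X3} + {A4, N2, N8, V5}: 41 + 53 = 94
  {A4, X3} + {C3, N2, N8, V5}: 28 + 40 = 68
  … (31 splits in total)
  {C3, N2, N8} + {A4, X3, V5}: 32 + 28 = 60  ← best
Best: vehicle 1 DC → C3 → N2 → N8 → DC = 32; vehicle 2 DC → A4 → X3 → V5 → DC = 28; combined 60.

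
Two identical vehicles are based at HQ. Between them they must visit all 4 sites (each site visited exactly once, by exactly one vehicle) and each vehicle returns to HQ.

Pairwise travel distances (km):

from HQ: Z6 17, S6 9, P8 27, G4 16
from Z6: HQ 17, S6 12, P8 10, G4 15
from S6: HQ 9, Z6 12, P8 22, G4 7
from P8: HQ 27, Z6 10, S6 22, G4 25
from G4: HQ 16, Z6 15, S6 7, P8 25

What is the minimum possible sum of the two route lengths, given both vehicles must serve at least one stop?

Minimum combined distance: 86 km.

There are 2^3 − 1 = 7 ways to divide the 4 stops into two non-empty groups. For each, the best each vehicle can do is its own shortest tour through its group:
  {Z6} + {S6, P8, G4}: 34 + 68 = 102
  {S6} + {Z6, P8, G4}: 18 + 68 = 86
  {Z6, S6} + {P8, G4}: 38 + 68 = 106
  {P8} + {Z6, S6, G4}: 54 + 48 = 102
  {Z6, P8} + {S6, G4}: 54 + 32 = 86
  {S6, P8} + {Z6, G4}: 58 + 48 = 106
  … (7 splits in total)
Best: vehicle 1 HQ → S6 → HQ = 18; vehicle 2 HQ → Z6 → P8 → G4 → HQ = 68; combined 86.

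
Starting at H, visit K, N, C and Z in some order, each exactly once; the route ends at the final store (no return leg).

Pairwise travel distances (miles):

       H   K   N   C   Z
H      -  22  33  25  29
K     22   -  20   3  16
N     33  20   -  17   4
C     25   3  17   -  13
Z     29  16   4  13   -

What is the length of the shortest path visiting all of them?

Shortest open route: 42 miles.

There are 4! = 24 possible orderings.
H→K→N→C→Z: 22+20+17+13 = 72
H→K→N→Z→C: 22+20+4+13 = 59
H→K→C→N→Z: 22+3+17+4 = 46
H→K→C→Z→N: 22+3+13+4 = 42
H→K→Z→N→C: 22+16+4+17 = 59
H→K→Z→C→N: 22+16+13+17 = 68
H→N→K→C→Z: 33+20+3+13 = 69
H→N→K→Z→C: 33+20+16+13 = 82
H→N→C→K→Z: 33+17+3+16 = 69
H→N→C→Z→K: 33+17+13+16 = 79
H→N→Z→K→C: 33+4+16+3 = 56
H→N→Z→C→K: 33+4+13+3 = 53
H→C→K→N→Z: 25+3+20+4 = 52
H→C→K→Z→N: 25+3+16+4 = 48
… (10 more)
The minimum is 42.
One shortest path: H → K → C → Z → N.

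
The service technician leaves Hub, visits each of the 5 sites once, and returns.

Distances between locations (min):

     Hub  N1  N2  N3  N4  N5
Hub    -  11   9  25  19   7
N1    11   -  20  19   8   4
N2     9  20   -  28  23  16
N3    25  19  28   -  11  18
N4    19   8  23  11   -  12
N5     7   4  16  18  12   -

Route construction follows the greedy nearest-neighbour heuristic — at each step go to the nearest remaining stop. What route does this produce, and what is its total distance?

67 min along Hub → N5 → N1 → N4 → N3 → N2 → Hub.

Hub → [N5:7 / N2:9 / N1:11 / N4:19 / N3:25] → N5 (7)
N5 → [N1:4 / N4:12 / N2:16 / N3:18] → N1 (4)
N1 → [N4:8 / N3:19 / N2:20] → N4 (8)
N4 → [N3:11 / N2:23] → N3 (11)
N3 → [N2:28] → N2 (28)
Return N2→Hub: 9.
Total = 7 + 4 + 8 + 11 + 28 + 9 = 67.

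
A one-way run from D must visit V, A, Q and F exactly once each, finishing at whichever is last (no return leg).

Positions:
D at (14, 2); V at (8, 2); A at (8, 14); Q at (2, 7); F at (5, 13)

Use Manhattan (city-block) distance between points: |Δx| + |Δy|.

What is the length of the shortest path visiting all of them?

There are 4! = 24 possible orderings.
D → V → A → Q → F: 6+12+13+9 = 40
D → V → A → F → Q: 6+12+4+9 = 31
D → V → Q → A → F: 6+11+13+4 = 34
D → V → Q → F → A: 6+11+9+4 = 30
D → V → F → A → Q: 6+14+4+13 = 37
D → V → F → Q → A: 6+14+9+13 = 42
D → A → V → Q → F: 18+12+11+9 = 50
D → A → V → F → Q: 18+12+14+9 = 53
D → A → Q → V → F: 18+13+11+14 = 56
D → A → Q → F → V: 18+13+9+14 = 54
D → A → F → V → Q: 18+4+14+11 = 47
D → A → F → Q → V: 18+4+9+11 = 42
D → Q → V → A → F: 17+11+12+4 = 44
D → Q → V → F → A: 17+11+14+4 = 46
… (10 more)
The minimum is 30.
One shortest path: D → V → Q → F → A.

Shortest open route: 30.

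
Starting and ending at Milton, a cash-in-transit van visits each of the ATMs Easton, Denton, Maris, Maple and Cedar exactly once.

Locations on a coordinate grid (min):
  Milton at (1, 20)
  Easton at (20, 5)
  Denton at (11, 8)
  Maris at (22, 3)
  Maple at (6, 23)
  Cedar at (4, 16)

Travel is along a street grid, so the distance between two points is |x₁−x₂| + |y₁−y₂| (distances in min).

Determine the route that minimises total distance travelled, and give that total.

Milton → Easton → Denton → Maris → Maple → Cedar → Milton: 34+12+16+36+9+7 = 114
Milton → Easton → Denton → Maris → Cedar → Maple → Milton: 34+12+16+31+9+8 = 110
Milton → Easton → Denton → Maple → Maris → Cedar → Milton: 34+12+20+36+31+7 = 140
Milton → Easton → Denton → Maple → Cedar → Maris → Milton: 34+12+20+9+31+38 = 144
Milton → Easton → Denton → Cedar → Maris → Maple → Milton: 34+12+15+31+36+8 = 136
Milton → Easton → Denton → Cedar → Maple → Maris → Milton: 34+12+15+9+36+38 = 144
Milton → Easton → Maris → Denton → Maple → Cedar → Milton: 34+4+16+20+9+7 = 90
Milton → Easton → Maris → Denton → Cedar → Maple → Milton: 34+4+16+15+9+8 = 86
Milton → Easton → Maris → Maple → Denton → Cedar → Milton: 34+4+36+20+15+7 = 116
Milton → Easton → Maris → Maple → Cedar → Denton → Milton: 34+4+36+9+15+22 = 120
Milton → Easton → Maris → Cedar → Denton → Maple → Milton: 34+4+31+15+20+8 = 112
Milton → Easton → Maris → Cedar → Maple → Denton → Milton: 34+4+31+9+20+22 = 120
Milton → Easton → Maple → Denton → Maris → Cedar → Milton: 34+32+20+16+31+7 = 140
Milton → Easton → Maple → Denton → Cedar → Maris → Milton: 34+32+20+15+31+38 = 170
… (46 more)
Milton → Maple → Easton → Maris → Denton → Cedar → Milton: 8+32+4+16+15+7 = 82  ← best
The minimum is 82.
One optimal route: Milton → Maple → Easton → Maris → Denton → Cedar → Milton (or its reverse).

82 min — the shortest possible round trip.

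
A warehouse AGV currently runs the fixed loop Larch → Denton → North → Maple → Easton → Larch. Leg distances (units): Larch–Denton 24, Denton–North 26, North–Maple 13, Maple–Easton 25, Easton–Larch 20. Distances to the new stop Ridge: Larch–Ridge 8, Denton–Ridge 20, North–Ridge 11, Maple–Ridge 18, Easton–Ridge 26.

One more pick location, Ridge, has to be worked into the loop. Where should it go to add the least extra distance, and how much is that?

Insertion cost between consecutive stops i–j is d(i,Ridge) + d(Ridge,j) − d(i,j):
  between Larch and Denton: 8 + 20 − 24 = 4
  between Denton and North: 20 + 11 − 26 = 5
  between North and Maple: 11 + 18 − 13 = 16
  between Maple and Easton: 18 + 26 − 25 = 19
  between Easton and Larch: 26 + 8 − 20 = 14
Cheapest insertion is between Larch and Denton, adding 4.
New total = 108 + 4 = 112.

Minimum extra distance: 4, inserting Ridge between Larch and Denton.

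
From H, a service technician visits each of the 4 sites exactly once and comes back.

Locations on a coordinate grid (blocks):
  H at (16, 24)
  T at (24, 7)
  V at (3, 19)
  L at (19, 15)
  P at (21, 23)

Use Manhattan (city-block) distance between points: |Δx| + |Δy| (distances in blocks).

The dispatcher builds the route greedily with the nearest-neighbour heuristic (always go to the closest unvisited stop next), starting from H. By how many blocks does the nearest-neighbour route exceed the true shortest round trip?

The nearest-neighbour route is 4 blocks longer than optimal.

H: P=6, L=12, V=18, T=25 ⇒ P
P: L=10, T=19, V=22 ⇒ L
L: T=13, V=20 ⇒ T
T: V=33 ⇒ V
NN route H → P → L → T → V → H costs 80.
Optimal: H → V → L → T → P → H costs 76 (by enumerating all 12 distinct tours).
Excess = 80 − 76 = 4.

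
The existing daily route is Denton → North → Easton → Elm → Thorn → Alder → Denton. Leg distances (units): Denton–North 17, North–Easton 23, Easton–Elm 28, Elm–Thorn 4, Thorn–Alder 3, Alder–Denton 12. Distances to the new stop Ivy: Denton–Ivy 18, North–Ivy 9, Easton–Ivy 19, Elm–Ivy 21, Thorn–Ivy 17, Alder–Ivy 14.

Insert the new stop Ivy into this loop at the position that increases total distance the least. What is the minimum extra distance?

Adding 5 by placing Ivy on the North–Easton leg.

Insertion cost between consecutive stops i–j is d(i,Ivy) + d(Ivy,j) − d(i,j):
  between Denton and North: 18 + 9 − 17 = 10
  between North and Easton: 9 + 19 − 23 = 5
  between Easton and Elm: 19 + 21 − 28 = 12
  between Elm and Thorn: 21 + 17 − 4 = 34
  between Thorn and Alder: 17 + 14 − 3 = 28
  between Alder and Denton: 14 + 18 − 12 = 20
Cheapest insertion is between North and Easton, adding 5.
New total = 87 + 5 = 92.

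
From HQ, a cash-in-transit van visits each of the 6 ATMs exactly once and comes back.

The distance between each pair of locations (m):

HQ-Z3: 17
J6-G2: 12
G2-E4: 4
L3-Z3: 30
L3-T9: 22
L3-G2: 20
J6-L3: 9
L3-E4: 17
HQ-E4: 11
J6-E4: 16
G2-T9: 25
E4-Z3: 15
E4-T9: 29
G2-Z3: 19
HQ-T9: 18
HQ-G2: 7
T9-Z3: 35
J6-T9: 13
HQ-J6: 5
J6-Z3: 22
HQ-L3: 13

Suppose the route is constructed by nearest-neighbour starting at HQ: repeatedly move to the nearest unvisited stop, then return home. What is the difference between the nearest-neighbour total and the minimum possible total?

HQ: J6=5, G2=7, E4=11, L3=13, Z3=17, T9=18 ⇒ J6
J6: L3=9, G2=12, T9=13, E4=16, Z3=22 ⇒ L3
L3: E4=17, G2=20, T9=22, Z3=30 ⇒ E4
E4: G2=4, Z3=15, T9=29 ⇒ G2
G2: Z3=19, T9=25 ⇒ Z3
Z3: T9=35 ⇒ T9
NN route HQ → J6 → L3 → E4 → G2 → Z3 → T9 → HQ costs 107.
Optimal: HQ → J6 → T9 → L3 → G2 → E4 → Z3 → HQ costs 96 (by enumerating all 360 distinct tours).
Excess = 107 − 96 = 11.

The nearest-neighbour route is 11 m longer than optimal.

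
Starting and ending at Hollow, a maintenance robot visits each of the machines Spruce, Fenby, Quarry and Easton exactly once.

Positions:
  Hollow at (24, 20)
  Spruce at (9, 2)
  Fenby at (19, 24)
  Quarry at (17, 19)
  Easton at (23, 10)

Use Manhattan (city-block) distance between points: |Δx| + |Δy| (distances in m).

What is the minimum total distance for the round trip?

Minimum total distance: 74 m.

With 4 stops there are 4!/2 = 12 distinct round trips (a route and its reverse cost the same).
Hollow → Spruce → Fenby → Quarry → Easton → Hollow: 33+32+7+15+11 = 98
Hollow → Spruce → Fenby → Easton → Quarry → Hollow: 33+32+18+15+8 = 106
Hollow → Spruce → Quarry → Fenby → Easton → Hollow: 33+25+7+18+11 = 94
Hollow → Spruce → Quarry → Easton → Fenby → Hollow: 33+25+15+18+9 = 100
Hollow → Spruce → Easton → Fenby → Quarry → Hollow: 33+22+18+7+8 = 88
Hollow → Spruce → Easton → Quarry → Fenby → Hollow: 33+22+15+7+9 = 86
Hollow → Fenby → Spruce → Quarry → Easton → Hollow: 9+32+25+15+11 = 92
Hollow → Fenby → Spruce → Easton → Quarry → Hollow: 9+32+22+15+8 = 86
Hollow → Fenby → Quarry → Spruce → Easton → Hollow: 9+7+25+22+11 = 74
Hollow → Fenby → Easton → Spruce → Quarry → Hollow: 9+18+22+25+8 = 82
Hollow → Quarry → Spruce → Fenby → Easton → Hollow: 8+25+32+18+11 = 94
Hollow → Quarry → Fenby → Spruce → Easton → Hollow: 8+7+32+22+11 = 80
The minimum is 74.
One optimal route: Hollow → Fenby → Quarry → Spruce → Easton → Hollow (or its reverse).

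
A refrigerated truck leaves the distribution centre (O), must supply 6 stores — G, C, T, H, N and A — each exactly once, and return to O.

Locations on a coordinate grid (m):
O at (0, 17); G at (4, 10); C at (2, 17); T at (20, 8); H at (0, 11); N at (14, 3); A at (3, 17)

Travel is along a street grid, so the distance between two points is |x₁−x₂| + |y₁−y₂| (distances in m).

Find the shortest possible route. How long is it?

68 m — the shortest possible round trip.

There are 360 distinct closed tours to check (reversals are equivalent).
O - G - C - T - H - N - A - O: 11+9+27+23+22+25+3 = 120
O - G - C - T - H - A - N - O: 11+9+27+23+9+25+28 = 132
O - G - C - T - N - H - A - O: 11+9+27+11+22+9+3 = 92
O - G - C - T - N - A - H - O: 11+9+27+11+25+9+6 = 98
O - G - C - T - A - H - N - O: 11+9+27+26+9+22+28 = 132
O - G - C - T - A - N - H - O: 11+9+27+26+25+22+6 = 126
O - G - C - H - T - N - A - O: 11+9+8+23+11+25+3 = 90
O - G - C - H - T - A - N - O: 11+9+8+23+26+25+28 = 130
… (352 more)
O - C - A - G - T - N - H - O: 2+1+8+18+11+22+6 = 68  ← best
The minimum is 68.
One optimal route: O → C → A → G → T → N → H → O (or its reverse).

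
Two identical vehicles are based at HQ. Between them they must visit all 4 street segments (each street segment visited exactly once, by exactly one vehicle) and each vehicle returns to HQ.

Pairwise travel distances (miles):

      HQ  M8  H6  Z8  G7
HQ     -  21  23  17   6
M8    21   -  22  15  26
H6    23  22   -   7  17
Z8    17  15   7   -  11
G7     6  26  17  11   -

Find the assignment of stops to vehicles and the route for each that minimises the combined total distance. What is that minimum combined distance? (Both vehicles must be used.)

78 miles — the smallest possible combined total.

Check every non-empty split of the stops between the two vehicles; for each half take its own optimal tour:
  {M8} + {H6, Z8, G7}: 42 + 47 = 89
  {H6} + {M8, Z8, G7}: 46 + 53 = 99
  {M8, H6} + {Z8, G7}: 66 + 34 = 100
  {Z8} + {M8, H6, G7}: 34 + 66 = 100
  {M8, Z8} + {H6, G7}: 53 + 46 = 99
  {H6, Z8} + {M8, G7}: 47 + 53 = 100
  … (7 splits in total)
  {M8, H6, Z8} + {G7}: 66 + 12 = 78  ← best
Best: vehicle 1 HQ → M8 → Z8 → H6 → HQ = 66; vehicle 2 HQ → G7 → HQ = 12; combined 78.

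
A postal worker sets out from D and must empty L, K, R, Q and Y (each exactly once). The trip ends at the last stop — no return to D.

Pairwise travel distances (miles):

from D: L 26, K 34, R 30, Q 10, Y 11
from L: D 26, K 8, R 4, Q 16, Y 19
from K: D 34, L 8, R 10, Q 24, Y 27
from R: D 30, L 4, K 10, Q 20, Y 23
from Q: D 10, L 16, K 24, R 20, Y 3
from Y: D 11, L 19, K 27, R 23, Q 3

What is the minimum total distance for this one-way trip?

There are 5! = 120 possible orderings.
D → L → K → R → Q → Y: 26+8+10+20+3 = 67
D → L → K → R → Y → Q: 26+8+10+23+3 = 70
D → L → K → Q → R → Y: 26+8+24+20+23 = 101
D → L → K → Q → Y → R: 26+8+24+3+23 = 84
D → L → K → Y → R → Q: 26+8+27+23+20 = 104
D → L → K → Y → Q → R: 26+8+27+3+20 = 84
D → L → R → K → Q → Y: 26+4+10+24+3 = 67
D → L → R → K → Y → Q: 26+4+10+27+3 = 70
D → L → R → Q → K → Y: 26+4+20+24+27 = 101
D → L → R → Q → Y → K: 26+4+20+3+27 = 80
D → L → R → Y → K → Q: 26+4+23+27+24 = 104
D → L → R → Y → Q → K: 26+4+23+3+24 = 80
D → L → Q → K → R → Y: 26+16+24+10+23 = 99
D → L → Q → K → Y → R: 26+16+24+27+23 = 116
… (106 more)
D → Y → Q → L → R → K: 11+3+16+4+10 = 44  ← best
The minimum is 44.
One shortest path: D → Y → Q → L → R → K.

44 miles — the minimum one-way total.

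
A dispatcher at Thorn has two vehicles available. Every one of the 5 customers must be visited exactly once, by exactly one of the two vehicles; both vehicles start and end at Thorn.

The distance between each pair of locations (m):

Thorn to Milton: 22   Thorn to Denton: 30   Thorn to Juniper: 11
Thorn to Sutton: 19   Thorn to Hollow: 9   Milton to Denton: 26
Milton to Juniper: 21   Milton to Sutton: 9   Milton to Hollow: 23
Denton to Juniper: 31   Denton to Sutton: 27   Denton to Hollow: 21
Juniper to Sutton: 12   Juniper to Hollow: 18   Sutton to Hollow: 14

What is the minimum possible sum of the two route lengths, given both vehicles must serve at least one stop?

There are 2^4 − 1 = 15 ways to divide the 5 stops into two non-empty groups. For each, the best each vehicle can do is its own shortest tour through its group:
  {Milton} + {Denton, Juniper, Sutton, Hollow}: 44 + 80 = 124
  {Denton} + {Milton, Juniper, Sutton, Hollow}: 60 + 64 = 124
  {Milton, Denton} + {Juniper, Sutton, Hollow}: 78 + 46 = 124
  {Juniper} + {Milton, Denton, Sutton, Hollow}: 22 + 84 = 106
  {Milton, Juniper} + {Denton, Sutton, Hollow}: 54 + 76 = 130
  {Denton, Juniper} + {Milton, Sutton, Hollow}: 72 + 54 = 126
  … (15 splits in total)
Best: vehicle 1 Thorn → Juniper → Thorn = 22; vehicle 2 Thorn → Sutton → Milton → Denton → Hollow → Thorn = 84; combined 106.

Minimum combined distance: 106 m.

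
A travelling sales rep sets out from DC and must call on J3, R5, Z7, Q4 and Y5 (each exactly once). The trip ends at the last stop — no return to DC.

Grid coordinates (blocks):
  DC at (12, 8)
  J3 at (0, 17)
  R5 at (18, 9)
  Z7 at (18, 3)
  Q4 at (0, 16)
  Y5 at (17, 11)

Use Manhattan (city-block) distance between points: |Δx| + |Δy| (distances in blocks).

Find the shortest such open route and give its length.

Shortest open route: 43 blocks.

There are 5! = 120 possible orderings.
DC - J3 - R5 - Z7 - Q4 - Y5: 21+26+6+31+22 = 106
DC - J3 - R5 - Z7 - Y5 - Q4: 21+26+6+9+22 = 84
DC - J3 - R5 - Q4 - Z7 - Y5: 21+26+25+31+9 = 112
DC - J3 - R5 - Q4 - Y5 - Z7: 21+26+25+22+9 = 103
DC - J3 - R5 - Y5 - Z7 - Q4: 21+26+3+9+31 = 90
DC - J3 - R5 - Y5 - Q4 - Z7: 21+26+3+22+31 = 103
DC - J3 - Z7 - R5 - Q4 - Y5: 21+32+6+25+22 = 106
DC - J3 - Z7 - R5 - Y5 - Q4: 21+32+6+3+22 = 84
DC - J3 - Z7 - Q4 - R5 - Y5: 21+32+31+25+3 = 112
DC - J3 - Z7 - Q4 - Y5 - R5: 21+32+31+22+3 = 109
DC - J3 - Z7 - Y5 - R5 - Q4: 21+32+9+3+25 = 90
DC - J3 - Z7 - Y5 - Q4 - R5: 21+32+9+22+25 = 109
DC - J3 - Q4 - R5 - Z7 - Y5: 21+1+25+6+9 = 62
DC - J3 - Q4 - R5 - Y5 - Z7: 21+1+25+3+9 = 59
… (106 more)
DC - Z7 - R5 - Y5 - Q4 - J3: 11+6+3+22+1 = 43  ← best
The minimum is 43.
One shortest path: DC → Z7 → R5 → Y5 → Q4 → J3.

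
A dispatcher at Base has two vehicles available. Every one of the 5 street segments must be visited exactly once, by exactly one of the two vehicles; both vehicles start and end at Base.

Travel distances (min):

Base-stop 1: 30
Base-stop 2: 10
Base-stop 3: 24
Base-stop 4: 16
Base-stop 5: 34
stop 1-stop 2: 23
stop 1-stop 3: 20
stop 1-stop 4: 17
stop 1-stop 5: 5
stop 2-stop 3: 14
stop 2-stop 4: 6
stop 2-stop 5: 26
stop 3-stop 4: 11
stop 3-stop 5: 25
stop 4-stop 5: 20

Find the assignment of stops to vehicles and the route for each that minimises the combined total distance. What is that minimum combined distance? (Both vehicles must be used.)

105 min — the smallest possible combined total.

Try each way of splitting the stops between the two vehicles (each non-empty) and, for each split, find the best tour for each vehicle:
  {stop 1} + {stop 2, stop 3, stop 4, stop 5}: 60 + 85 = 145
  {stop 2} + {stop 1, stop 3, stop 4, stop 5}: 20 + 85 = 105
  {stop 1, stop 2} + {stop 3, stop 4, stop 5}: 63 + 85 = 148
  {stop 3} + {stop 1, stop 2, stop 4, stop 5}: 48 + 71 = 119
  {stop 1, stop 3} + {stop 2, stop 4, stop 5}: 74 + 70 = 144
  {stop 2, stop 3} + {stop 1, stop 4, stop 5}: 48 + 71 = 119
  … (15 splits in total)
Best: vehicle 1 Base → stop 2 → Base = 20; vehicle 2 Base → stop 3 → stop 1 → stop 5 → stop 4 → Base = 85; combined 105.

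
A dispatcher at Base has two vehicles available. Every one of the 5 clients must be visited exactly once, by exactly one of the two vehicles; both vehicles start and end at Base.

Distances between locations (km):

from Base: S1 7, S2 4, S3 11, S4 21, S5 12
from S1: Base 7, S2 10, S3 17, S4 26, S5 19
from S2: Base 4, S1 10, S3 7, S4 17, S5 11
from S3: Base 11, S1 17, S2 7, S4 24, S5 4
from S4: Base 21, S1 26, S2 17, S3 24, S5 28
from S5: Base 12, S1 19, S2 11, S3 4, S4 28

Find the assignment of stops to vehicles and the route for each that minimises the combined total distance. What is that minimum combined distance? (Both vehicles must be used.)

There are 2^4 − 1 = 15 ways to divide the 5 stops into two non-empty groups. For each, the best each vehicle can do is its own shortest tour through its group:
  {S1} + {S2, S3, S4, S5}: 14 + 61 = 75
  {S2} + {S1, S3, S4, S5}: 8 + 73 = 81
  {S1, S2} + {S3, S4, S5}: 21 + 61 = 82
  {S3} + {S1, S2, S4, S5}: 22 + 73 = 95
  {S1, S3} + {S2, S4, S5}: 35 + 61 = 96
  {S2, S3} + {S1, S4, S5}: 22 + 73 = 95
  … (15 splits in total)
Best: vehicle 1 Base → S1 → Base = 14; vehicle 2 Base → S2 → S4 → S3 → S5 → Base = 61; combined 75.

75 km — the smallest possible combined total.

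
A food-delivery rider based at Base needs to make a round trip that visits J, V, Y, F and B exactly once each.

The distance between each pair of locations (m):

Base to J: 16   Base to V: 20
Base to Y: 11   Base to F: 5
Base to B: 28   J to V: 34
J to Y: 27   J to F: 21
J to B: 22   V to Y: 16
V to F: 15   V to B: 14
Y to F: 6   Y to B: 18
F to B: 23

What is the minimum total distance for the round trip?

With 5 stops there are 5!/2 = 60 distinct round trips (a route and its reverse cost the same).
Base → J → V → Y → F → B → Base: 16+34+16+6+23+28 = 123
Base → J → V → Y → B → F → Base: 16+34+16+18+23+5 = 112
Base → J → V → F → Y → B → Base: 16+34+15+6+18+28 = 117
Base → J → V → F → B → Y → Base: 16+34+15+23+18+11 = 117
Base → J → V → B → Y → F → Base: 16+34+14+18+6+5 = 93
Base → J → V → B → F → Y → Base: 16+34+14+23+6+11 = 104
Base → J → Y → V → F → B → Base: 16+27+16+15+23+28 = 125
Base → J → Y → V → B → F → Base: 16+27+16+14+23+5 = 101
Base → J → Y → F → V → B → Base: 16+27+6+15+14+28 = 106
Base → J → Y → F → B → V → Base: 16+27+6+23+14+20 = 106
Base → J → Y → B → V → F → Base: 16+27+18+14+15+5 = 95
Base → J → Y → B → F → V → Base: 16+27+18+23+15+20 = 119
Base → J → F → V → Y → B → Base: 16+21+15+16+18+28 = 114
Base → J → F → V → B → Y → Base: 16+21+15+14+18+11 = 95
… (46 more)
Base → J → B → V → Y → F → Base: 16+22+14+16+6+5 = 79  ← best
The minimum is 79.
One optimal route: Base → J → B → V → Y → F → Base (or its reverse).

79 m — the shortest possible round trip.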